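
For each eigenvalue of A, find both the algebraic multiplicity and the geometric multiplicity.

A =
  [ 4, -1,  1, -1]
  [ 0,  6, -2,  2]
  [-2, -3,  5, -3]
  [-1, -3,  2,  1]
λ = 4: alg = 4, geom = 2

Step 1 — factor the characteristic polynomial to read off the algebraic multiplicities:
  χ_A(x) = (x - 4)^4

Step 2 — compute geometric multiplicities via the rank-nullity identity g(λ) = n − rank(A − λI):
  rank(A − (4)·I) = 2, so dim ker(A − (4)·I) = n − 2 = 2

Summary:
  λ = 4: algebraic multiplicity = 4, geometric multiplicity = 2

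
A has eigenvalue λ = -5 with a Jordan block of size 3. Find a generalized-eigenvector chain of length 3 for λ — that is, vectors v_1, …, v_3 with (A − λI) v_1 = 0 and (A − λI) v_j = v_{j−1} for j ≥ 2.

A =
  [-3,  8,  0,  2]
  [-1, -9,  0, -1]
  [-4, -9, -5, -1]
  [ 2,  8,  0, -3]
A Jordan chain for λ = -5 of length 3:
v_1 = (0, 0, -1, 0)ᵀ
v_2 = (2, -1, -4, 2)ᵀ
v_3 = (1, 0, 0, 0)ᵀ

Let N = A − (-5)·I. We want v_3 with N^3 v_3 = 0 but N^2 v_3 ≠ 0; then v_{j-1} := N · v_j for j = 3, …, 2.

Pick v_3 = (1, 0, 0, 0)ᵀ.
Then v_2 = N · v_3 = (2, -1, -4, 2)ᵀ.
Then v_1 = N · v_2 = (0, 0, -1, 0)ᵀ.

Sanity check: (A − (-5)·I) v_1 = (0, 0, 0, 0)ᵀ = 0. ✓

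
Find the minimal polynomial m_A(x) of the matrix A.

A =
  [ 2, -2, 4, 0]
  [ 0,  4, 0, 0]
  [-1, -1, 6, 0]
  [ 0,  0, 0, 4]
x^2 - 8*x + 16

The characteristic polynomial is χ_A(x) = (x - 4)^4, so the eigenvalues are known. The minimal polynomial is
  m_A(x) = Π_λ (x − λ)^{k_λ}
where k_λ is the size of the *largest* Jordan block for λ (equivalently, the smallest k with (A − λI)^k v = 0 for every generalised eigenvector v of λ).

  λ = 4: largest Jordan block has size 2, contributing (x − 4)^2

So m_A(x) = (x - 4)^2 = x^2 - 8*x + 16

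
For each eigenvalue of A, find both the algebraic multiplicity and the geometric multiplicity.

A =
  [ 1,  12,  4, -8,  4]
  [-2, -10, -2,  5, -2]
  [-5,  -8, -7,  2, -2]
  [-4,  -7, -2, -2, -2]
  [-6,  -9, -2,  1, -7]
λ = -5: alg = 5, geom = 3

Step 1 — factor the characteristic polynomial to read off the algebraic multiplicities:
  χ_A(x) = (x + 5)^5

Step 2 — compute geometric multiplicities via the rank-nullity identity g(λ) = n − rank(A − λI):
  rank(A − (-5)·I) = 2, so dim ker(A − (-5)·I) = n − 2 = 3

Summary:
  λ = -5: algebraic multiplicity = 5, geometric multiplicity = 3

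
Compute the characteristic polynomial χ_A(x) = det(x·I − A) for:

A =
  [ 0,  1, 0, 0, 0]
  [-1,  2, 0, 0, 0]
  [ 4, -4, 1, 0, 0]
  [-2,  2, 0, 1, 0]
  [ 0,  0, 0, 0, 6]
x^5 - 10*x^4 + 30*x^3 - 40*x^2 + 25*x - 6

Expanding det(x·I − A) (e.g. by cofactor expansion or by noting that A is similar to its Jordan form J, which has the same characteristic polynomial as A) gives
  χ_A(x) = x^5 - 10*x^4 + 30*x^3 - 40*x^2 + 25*x - 6
which factors as (x - 6)*(x - 1)^4. The eigenvalues (with algebraic multiplicities) are λ = 1 with multiplicity 4, λ = 6 with multiplicity 1.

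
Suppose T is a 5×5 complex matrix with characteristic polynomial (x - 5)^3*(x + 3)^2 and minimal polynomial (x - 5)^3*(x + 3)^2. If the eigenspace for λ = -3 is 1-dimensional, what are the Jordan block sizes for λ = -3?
Block sizes for λ = -3: [2]

Step 1 — from the characteristic polynomial, algebraic multiplicity of λ = -3 is 2. From dim ker(T − (-3)·I) = 1, there are exactly 1 Jordan blocks for λ = -3.
Step 2 — from the minimal polynomial, the factor (x + 3)^2 tells us the largest block for λ = -3 has size 2.
Step 3 — with total size 2, 1 blocks, and largest block 2, the block sizes (in nonincreasing order) are [2].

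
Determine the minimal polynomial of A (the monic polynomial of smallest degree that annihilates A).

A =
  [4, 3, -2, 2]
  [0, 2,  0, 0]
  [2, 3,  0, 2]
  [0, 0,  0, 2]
x^2 - 4*x + 4

The characteristic polynomial is χ_A(x) = (x - 2)^4, so the eigenvalues are known. The minimal polynomial is
  m_A(x) = Π_λ (x − λ)^{k_λ}
where k_λ is the size of the *largest* Jordan block for λ (equivalently, the smallest k with (A − λI)^k v = 0 for every generalised eigenvector v of λ).

  λ = 2: largest Jordan block has size 2, contributing (x − 2)^2

So m_A(x) = (x - 2)^2 = x^2 - 4*x + 4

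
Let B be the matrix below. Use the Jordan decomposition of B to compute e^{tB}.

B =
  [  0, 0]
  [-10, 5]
e^{tB} =
  [1, 0]
  [2 - 2*exp(5*t), exp(5*t)]

Strategy: write B = P · J · P⁻¹ where J is a Jordan canonical form, so e^{tB} = P · e^{tJ} · P⁻¹, and e^{tJ} can be computed block-by-block.

B has Jordan form
J =
  [0, 0]
  [0, 5]
(up to reordering of blocks).

Per-block formulas:
  For a 1×1 block at λ = 5: exp(t · [5]) = [e^(5t)].
  For a 1×1 block at λ = 0: exp(t · [0]) = [e^(0t)].

After assembling e^{tJ} and conjugating by P, we get:

e^{tB} =
  [1, 0]
  [2 - 2*exp(5*t), exp(5*t)]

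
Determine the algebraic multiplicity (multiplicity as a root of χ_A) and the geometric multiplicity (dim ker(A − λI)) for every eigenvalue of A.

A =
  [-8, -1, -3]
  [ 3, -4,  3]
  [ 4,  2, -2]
λ = -5: alg = 2, geom = 1; λ = -4: alg = 1, geom = 1

Step 1 — factor the characteristic polynomial to read off the algebraic multiplicities:
  χ_A(x) = (x + 4)*(x + 5)^2

Step 2 — compute geometric multiplicities via the rank-nullity identity g(λ) = n − rank(A − λI):
  rank(A − (-5)·I) = 2, so dim ker(A − (-5)·I) = n − 2 = 1
  rank(A − (-4)·I) = 2, so dim ker(A − (-4)·I) = n − 2 = 1

Summary:
  λ = -5: algebraic multiplicity = 2, geometric multiplicity = 1
  λ = -4: algebraic multiplicity = 1, geometric multiplicity = 1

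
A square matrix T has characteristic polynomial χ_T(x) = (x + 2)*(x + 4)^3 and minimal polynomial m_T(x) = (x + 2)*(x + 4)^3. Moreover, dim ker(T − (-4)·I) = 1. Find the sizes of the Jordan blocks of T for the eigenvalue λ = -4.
Block sizes for λ = -4: [3]

Step 1 — from the characteristic polynomial, algebraic multiplicity of λ = -4 is 3. From dim ker(T − (-4)·I) = 1, there are exactly 1 Jordan blocks for λ = -4.
Step 2 — from the minimal polynomial, the factor (x + 4)^3 tells us the largest block for λ = -4 has size 3.
Step 3 — with total size 3, 1 blocks, and largest block 3, the block sizes (in nonincreasing order) are [3].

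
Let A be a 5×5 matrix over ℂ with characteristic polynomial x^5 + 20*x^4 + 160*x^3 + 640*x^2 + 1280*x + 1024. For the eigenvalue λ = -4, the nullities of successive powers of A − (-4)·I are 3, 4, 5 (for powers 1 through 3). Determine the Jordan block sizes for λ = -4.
Block sizes for λ = -4: [3, 1, 1]

From the dimensions of kernels of powers, the number of Jordan blocks of size at least j is d_j − d_{j−1} where d_j = dim ker(N^j) (with d_0 = 0). Computing the differences gives [3, 1, 1].
The number of blocks of size exactly k is (#blocks of size ≥ k) − (#blocks of size ≥ k + 1), so the partition is: 2 block(s) of size 1, 1 block(s) of size 3.
In nonincreasing order the block sizes are [3, 1, 1].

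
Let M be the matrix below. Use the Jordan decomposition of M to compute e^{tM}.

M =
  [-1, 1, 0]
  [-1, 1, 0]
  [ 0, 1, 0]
e^{tM} =
  [1 - t, t, 0]
  [-t, t + 1, 0]
  [-t^2/2, t^2/2 + t, 1]

Strategy: write M = P · J · P⁻¹ where J is a Jordan canonical form, so e^{tM} = P · e^{tJ} · P⁻¹, and e^{tJ} can be computed block-by-block.

M has Jordan form
J =
  [0, 1, 0]
  [0, 0, 1]
  [0, 0, 0]
(up to reordering of blocks).

Per-block formulas:
  For a 3×3 Jordan block J_3(0): exp(t · J_3(0)) = e^(0t)·(I + t·N + (t^2/2)·N^2), where N is the 3×3 nilpotent shift.

After assembling e^{tJ} and conjugating by P, we get:

e^{tM} =
  [1 - t, t, 0]
  [-t, t + 1, 0]
  [-t^2/2, t^2/2 + t, 1]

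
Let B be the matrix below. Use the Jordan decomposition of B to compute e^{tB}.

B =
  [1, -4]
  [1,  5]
e^{tB} =
  [-2*t*exp(3*t) + exp(3*t), -4*t*exp(3*t)]
  [t*exp(3*t), 2*t*exp(3*t) + exp(3*t)]

Strategy: write B = P · J · P⁻¹ where J is a Jordan canonical form, so e^{tB} = P · e^{tJ} · P⁻¹, and e^{tJ} can be computed block-by-block.

B has Jordan form
J =
  [3, 1]
  [0, 3]
(up to reordering of blocks).

Per-block formulas:
  For a 2×2 Jordan block J_2(3): exp(t · J_2(3)) = e^(3t)·(I + t·N), where N is the 2×2 nilpotent shift.

After assembling e^{tJ} and conjugating by P, we get:

e^{tB} =
  [-2*t*exp(3*t) + exp(3*t), -4*t*exp(3*t)]
  [t*exp(3*t), 2*t*exp(3*t) + exp(3*t)]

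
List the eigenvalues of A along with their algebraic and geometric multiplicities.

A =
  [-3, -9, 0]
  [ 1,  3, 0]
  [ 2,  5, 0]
λ = 0: alg = 3, geom = 1

Step 1 — factor the characteristic polynomial to read off the algebraic multiplicities:
  χ_A(x) = x^3

Step 2 — compute geometric multiplicities via the rank-nullity identity g(λ) = n − rank(A − λI):
  rank(A − (0)·I) = 2, so dim ker(A − (0)·I) = n − 2 = 1

Summary:
  λ = 0: algebraic multiplicity = 3, geometric multiplicity = 1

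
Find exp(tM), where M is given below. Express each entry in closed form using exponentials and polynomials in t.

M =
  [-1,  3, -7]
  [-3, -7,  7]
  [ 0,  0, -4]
e^{tM} =
  [3*t*exp(-4*t) + exp(-4*t), 3*t*exp(-4*t), -7*t*exp(-4*t)]
  [-3*t*exp(-4*t), -3*t*exp(-4*t) + exp(-4*t), 7*t*exp(-4*t)]
  [0, 0, exp(-4*t)]

Strategy: write M = P · J · P⁻¹ where J is a Jordan canonical form, so e^{tM} = P · e^{tJ} · P⁻¹, and e^{tJ} can be computed block-by-block.

M has Jordan form
J =
  [-4,  1,  0]
  [ 0, -4,  0]
  [ 0,  0, -4]
(up to reordering of blocks).

Per-block formulas:
  For a 2×2 Jordan block J_2(-4): exp(t · J_2(-4)) = e^(-4t)·(I + t·N), where N is the 2×2 nilpotent shift.
  For a 1×1 block at λ = -4: exp(t · [-4]) = [e^(-4t)].

After assembling e^{tJ} and conjugating by P, we get:

e^{tM} =
  [3*t*exp(-4*t) + exp(-4*t), 3*t*exp(-4*t), -7*t*exp(-4*t)]
  [-3*t*exp(-4*t), -3*t*exp(-4*t) + exp(-4*t), 7*t*exp(-4*t)]
  [0, 0, exp(-4*t)]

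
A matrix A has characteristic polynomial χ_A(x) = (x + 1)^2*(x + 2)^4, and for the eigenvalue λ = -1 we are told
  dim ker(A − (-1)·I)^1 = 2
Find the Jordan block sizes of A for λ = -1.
Block sizes for λ = -1: [1, 1]

From the dimensions of kernels of powers, the number of Jordan blocks of size at least j is d_j − d_{j−1} where d_j = dim ker(N^j) (with d_0 = 0). Computing the differences gives [2].
The number of blocks of size exactly k is (#blocks of size ≥ k) − (#blocks of size ≥ k + 1), so the partition is: 2 block(s) of size 1.
In nonincreasing order the block sizes are [1, 1].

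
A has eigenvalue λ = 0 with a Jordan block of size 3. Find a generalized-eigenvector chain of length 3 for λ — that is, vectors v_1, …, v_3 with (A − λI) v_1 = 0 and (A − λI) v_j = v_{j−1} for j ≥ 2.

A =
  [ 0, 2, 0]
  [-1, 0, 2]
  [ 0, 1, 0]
A Jordan chain for λ = 0 of length 3:
v_1 = (-2, 0, -1)ᵀ
v_2 = (0, -1, 0)ᵀ
v_3 = (1, 0, 0)ᵀ

Let N = A − (0)·I. We want v_3 with N^3 v_3 = 0 but N^2 v_3 ≠ 0; then v_{j-1} := N · v_j for j = 3, …, 2.

Pick v_3 = (1, 0, 0)ᵀ.
Then v_2 = N · v_3 = (0, -1, 0)ᵀ.
Then v_1 = N · v_2 = (-2, 0, -1)ᵀ.

Sanity check: (A − (0)·I) v_1 = (0, 0, 0)ᵀ = 0. ✓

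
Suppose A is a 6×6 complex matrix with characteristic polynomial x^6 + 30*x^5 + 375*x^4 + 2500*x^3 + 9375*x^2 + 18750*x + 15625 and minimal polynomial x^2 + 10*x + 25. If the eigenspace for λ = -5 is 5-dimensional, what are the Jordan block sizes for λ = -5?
Block sizes for λ = -5: [2, 1, 1, 1, 1]

Step 1 — from the characteristic polynomial, algebraic multiplicity of λ = -5 is 6. From dim ker(A − (-5)·I) = 5, there are exactly 5 Jordan blocks for λ = -5.
Step 2 — from the minimal polynomial, the factor (x + 5)^2 tells us the largest block for λ = -5 has size 2.
Step 3 — with total size 6, 5 blocks, and largest block 2, the block sizes (in nonincreasing order) are [2, 1, 1, 1, 1].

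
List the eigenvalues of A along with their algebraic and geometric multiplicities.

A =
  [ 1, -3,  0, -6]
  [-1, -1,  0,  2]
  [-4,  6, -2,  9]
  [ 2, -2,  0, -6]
λ = -2: alg = 4, geom = 2

Step 1 — factor the characteristic polynomial to read off the algebraic multiplicities:
  χ_A(x) = (x + 2)^4

Step 2 — compute geometric multiplicities via the rank-nullity identity g(λ) = n − rank(A − λI):
  rank(A − (-2)·I) = 2, so dim ker(A − (-2)·I) = n − 2 = 2

Summary:
  λ = -2: algebraic multiplicity = 4, geometric multiplicity = 2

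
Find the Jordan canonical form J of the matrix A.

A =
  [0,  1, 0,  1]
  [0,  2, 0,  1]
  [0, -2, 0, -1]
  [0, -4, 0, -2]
J_3(0) ⊕ J_1(0)

The characteristic polynomial is
  det(x·I − A) = x^4

Eigenvalues and multiplicities (the geometric multiplicity of λ is n − rank(A − λI), which equals the number of Jordan blocks for λ):
  λ = 0: algebraic multiplicity = 4, geometric multiplicity = 2

Determining the block sizes for each eigenvalue:
  λ = 0: with am = 4 and gm = 2, the partition is not yet determined (e.g. several partitions of 4 into 2 parts exist). Let N = A − (0)·I. Computing rank(N^1) = 2, rank(N^2) = 1, rank(N^3) = 0; the number of blocks of size ≥ j is rank(N^{j−1}) − rank(N^j), giving [2, 1, 1]. So we have 1 block(s) of size 3, 1 block(s) of size 1 → block sizes [3, 1]

Assembling the blocks gives a Jordan form
J =
  [0, 1, 0, 0]
  [0, 0, 1, 0]
  [0, 0, 0, 0]
  [0, 0, 0, 0]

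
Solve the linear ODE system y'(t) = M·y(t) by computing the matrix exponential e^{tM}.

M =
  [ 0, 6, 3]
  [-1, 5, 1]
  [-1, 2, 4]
e^{tM} =
  [-3*t*exp(3*t) + exp(3*t), 6*t*exp(3*t), 3*t*exp(3*t)]
  [-t*exp(3*t), 2*t*exp(3*t) + exp(3*t), t*exp(3*t)]
  [-t*exp(3*t), 2*t*exp(3*t), t*exp(3*t) + exp(3*t)]

Strategy: write M = P · J · P⁻¹ where J is a Jordan canonical form, so e^{tM} = P · e^{tJ} · P⁻¹, and e^{tJ} can be computed block-by-block.

M has Jordan form
J =
  [3, 1, 0]
  [0, 3, 0]
  [0, 0, 3]
(up to reordering of blocks).

Per-block formulas:
  For a 1×1 block at λ = 3: exp(t · [3]) = [e^(3t)].
  For a 2×2 Jordan block J_2(3): exp(t · J_2(3)) = e^(3t)·(I + t·N), where N is the 2×2 nilpotent shift.

After assembling e^{tJ} and conjugating by P, we get:

e^{tM} =
  [-3*t*exp(3*t) + exp(3*t), 6*t*exp(3*t), 3*t*exp(3*t)]
  [-t*exp(3*t), 2*t*exp(3*t) + exp(3*t), t*exp(3*t)]
  [-t*exp(3*t), 2*t*exp(3*t), t*exp(3*t) + exp(3*t)]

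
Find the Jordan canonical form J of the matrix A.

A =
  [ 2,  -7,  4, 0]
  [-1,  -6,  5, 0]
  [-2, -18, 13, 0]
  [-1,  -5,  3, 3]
J_3(3) ⊕ J_1(3)

The characteristic polynomial is
  det(x·I − A) = x^4 - 12*x^3 + 54*x^2 - 108*x + 81 = (x - 3)^4

Eigenvalues and multiplicities (the geometric multiplicity of λ is n − rank(A − λI), which equals the number of Jordan blocks for λ):
  λ = 3: algebraic multiplicity = 4, geometric multiplicity = 2

Determining the block sizes for each eigenvalue:
  λ = 3: with am = 4 and gm = 2, the partition is not yet determined (e.g. several partitions of 4 into 2 parts exist). Let N = A − (3)·I. Computing rank(N^1) = 2, rank(N^2) = 1, rank(N^3) = 0; the number of blocks of size ≥ j is rank(N^{j−1}) − rank(N^j), giving [2, 1, 1]. So we have 1 block(s) of size 3, 1 block(s) of size 1 → block sizes [3, 1]

Assembling the blocks gives a Jordan form
J =
  [3, 1, 0, 0]
  [0, 3, 1, 0]
  [0, 0, 3, 0]
  [0, 0, 0, 3]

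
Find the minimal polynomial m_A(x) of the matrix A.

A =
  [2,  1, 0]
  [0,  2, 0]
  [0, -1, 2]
x^2 - 4*x + 4

The characteristic polynomial is χ_A(x) = (x - 2)^3, so the eigenvalues are known. The minimal polynomial is
  m_A(x) = Π_λ (x − λ)^{k_λ}
where k_λ is the size of the *largest* Jordan block for λ (equivalently, the smallest k with (A − λI)^k v = 0 for every generalised eigenvector v of λ).

  λ = 2: largest Jordan block has size 2, contributing (x − 2)^2

So m_A(x) = (x - 2)^2 = x^2 - 4*x + 4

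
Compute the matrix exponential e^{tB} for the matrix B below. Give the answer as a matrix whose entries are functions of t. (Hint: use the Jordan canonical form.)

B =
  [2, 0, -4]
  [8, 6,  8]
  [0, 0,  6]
e^{tB} =
  [exp(2*t), 0, -exp(6*t) + exp(2*t)]
  [2*exp(6*t) - 2*exp(2*t), exp(6*t), 2*exp(6*t) - 2*exp(2*t)]
  [0, 0, exp(6*t)]

Strategy: write B = P · J · P⁻¹ where J is a Jordan canonical form, so e^{tB} = P · e^{tJ} · P⁻¹, and e^{tJ} can be computed block-by-block.

B has Jordan form
J =
  [2, 0, 0]
  [0, 6, 0]
  [0, 0, 6]
(up to reordering of blocks).

Per-block formulas:
  For a 1×1 block at λ = 6: exp(t · [6]) = [e^(6t)].
  For a 1×1 block at λ = 2: exp(t · [2]) = [e^(2t)].

After assembling e^{tJ} and conjugating by P, we get:

e^{tB} =
  [exp(2*t), 0, -exp(6*t) + exp(2*t)]
  [2*exp(6*t) - 2*exp(2*t), exp(6*t), 2*exp(6*t) - 2*exp(2*t)]
  [0, 0, exp(6*t)]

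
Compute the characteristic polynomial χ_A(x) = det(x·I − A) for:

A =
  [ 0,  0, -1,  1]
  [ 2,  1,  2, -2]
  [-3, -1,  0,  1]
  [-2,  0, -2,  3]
x^4 - 4*x^3 + 6*x^2 - 4*x + 1

Expanding det(x·I − A) (e.g. by cofactor expansion or by noting that A is similar to its Jordan form J, which has the same characteristic polynomial as A) gives
  χ_A(x) = x^4 - 4*x^3 + 6*x^2 - 4*x + 1
which factors as (x - 1)^4. The eigenvalues (with algebraic multiplicities) are λ = 1 with multiplicity 4.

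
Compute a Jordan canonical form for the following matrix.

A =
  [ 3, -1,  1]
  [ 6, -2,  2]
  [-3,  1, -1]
J_2(0) ⊕ J_1(0)

The characteristic polynomial is
  det(x·I − A) = x^3

Eigenvalues and multiplicities (the geometric multiplicity of λ is n − rank(A − λI), which equals the number of Jordan blocks for λ):
  λ = 0: algebraic multiplicity = 3, geometric multiplicity = 2

Determining the block sizes for each eigenvalue:
  λ = 0: 2 blocks summing to 3 forces exactly one block of size 2 and the rest size 1 → block sizes [2, 1]

Assembling the blocks gives a Jordan form
J =
  [0, 1, 0]
  [0, 0, 0]
  [0, 0, 0]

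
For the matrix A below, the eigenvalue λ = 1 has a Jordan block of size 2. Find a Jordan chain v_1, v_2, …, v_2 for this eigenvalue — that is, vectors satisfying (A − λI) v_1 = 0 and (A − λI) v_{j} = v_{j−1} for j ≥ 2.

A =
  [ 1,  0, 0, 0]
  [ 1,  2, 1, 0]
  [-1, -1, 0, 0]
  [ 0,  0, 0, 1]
A Jordan chain for λ = 1 of length 2:
v_1 = (0, 1, -1, 0)ᵀ
v_2 = (1, 0, 0, 0)ᵀ

Let N = A − (1)·I. We want v_2 with N^2 v_2 = 0 but N^1 v_2 ≠ 0; then v_{j-1} := N · v_j for j = 2, …, 2.

Pick v_2 = (1, 0, 0, 0)ᵀ.
Then v_1 = N · v_2 = (0, 1, -1, 0)ᵀ.

Sanity check: (A − (1)·I) v_1 = (0, 0, 0, 0)ᵀ = 0. ✓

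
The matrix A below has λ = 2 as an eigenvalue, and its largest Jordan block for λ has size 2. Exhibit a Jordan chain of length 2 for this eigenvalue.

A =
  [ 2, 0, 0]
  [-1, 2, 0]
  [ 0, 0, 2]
A Jordan chain for λ = 2 of length 2:
v_1 = (0, -1, 0)ᵀ
v_2 = (1, 0, 0)ᵀ

Let N = A − (2)·I. We want v_2 with N^2 v_2 = 0 but N^1 v_2 ≠ 0; then v_{j-1} := N · v_j for j = 2, …, 2.

Pick v_2 = (1, 0, 0)ᵀ.
Then v_1 = N · v_2 = (0, -1, 0)ᵀ.

Sanity check: (A − (2)·I) v_1 = (0, 0, 0)ᵀ = 0. ✓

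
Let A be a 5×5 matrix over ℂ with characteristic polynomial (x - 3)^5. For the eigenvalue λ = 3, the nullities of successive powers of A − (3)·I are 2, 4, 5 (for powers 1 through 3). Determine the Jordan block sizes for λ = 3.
Block sizes for λ = 3: [3, 2]

From the dimensions of kernels of powers, the number of Jordan blocks of size at least j is d_j − d_{j−1} where d_j = dim ker(N^j) (with d_0 = 0). Computing the differences gives [2, 2, 1].
The number of blocks of size exactly k is (#blocks of size ≥ k) − (#blocks of size ≥ k + 1), so the partition is: 1 block(s) of size 2, 1 block(s) of size 3.
In nonincreasing order the block sizes are [3, 2].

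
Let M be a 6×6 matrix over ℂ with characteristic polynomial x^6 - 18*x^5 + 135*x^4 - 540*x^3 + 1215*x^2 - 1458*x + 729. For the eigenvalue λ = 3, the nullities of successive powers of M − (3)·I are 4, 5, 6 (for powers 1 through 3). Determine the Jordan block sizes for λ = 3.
Block sizes for λ = 3: [3, 1, 1, 1]

From the dimensions of kernels of powers, the number of Jordan blocks of size at least j is d_j − d_{j−1} where d_j = dim ker(N^j) (with d_0 = 0). Computing the differences gives [4, 1, 1].
The number of blocks of size exactly k is (#blocks of size ≥ k) − (#blocks of size ≥ k + 1), so the partition is: 3 block(s) of size 1, 1 block(s) of size 3.
In nonincreasing order the block sizes are [3, 1, 1, 1].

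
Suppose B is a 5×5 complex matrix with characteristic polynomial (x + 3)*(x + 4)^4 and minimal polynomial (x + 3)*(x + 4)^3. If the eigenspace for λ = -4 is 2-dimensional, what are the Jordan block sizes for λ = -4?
Block sizes for λ = -4: [3, 1]

Step 1 — from the characteristic polynomial, algebraic multiplicity of λ = -4 is 4. From dim ker(B − (-4)·I) = 2, there are exactly 2 Jordan blocks for λ = -4.
Step 2 — from the minimal polynomial, the factor (x + 4)^3 tells us the largest block for λ = -4 has size 3.
Step 3 — with total size 4, 2 blocks, and largest block 3, the block sizes (in nonincreasing order) are [3, 1].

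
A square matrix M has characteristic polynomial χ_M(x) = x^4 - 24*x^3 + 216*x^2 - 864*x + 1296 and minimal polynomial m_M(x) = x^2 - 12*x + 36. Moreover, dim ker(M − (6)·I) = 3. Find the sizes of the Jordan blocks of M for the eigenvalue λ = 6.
Block sizes for λ = 6: [2, 1, 1]

Step 1 — from the characteristic polynomial, algebraic multiplicity of λ = 6 is 4. From dim ker(M − (6)·I) = 3, there are exactly 3 Jordan blocks for λ = 6.
Step 2 — from the minimal polynomial, the factor (x − 6)^2 tells us the largest block for λ = 6 has size 2.
Step 3 — with total size 4, 3 blocks, and largest block 2, the block sizes (in nonincreasing order) are [2, 1, 1].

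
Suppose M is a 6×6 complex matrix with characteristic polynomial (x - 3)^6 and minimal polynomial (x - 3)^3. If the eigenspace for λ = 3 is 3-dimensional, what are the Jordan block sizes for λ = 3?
Block sizes for λ = 3: [3, 2, 1]

Step 1 — from the characteristic polynomial, algebraic multiplicity of λ = 3 is 6. From dim ker(M − (3)·I) = 3, there are exactly 3 Jordan blocks for λ = 3.
Step 2 — from the minimal polynomial, the factor (x − 3)^3 tells us the largest block for λ = 3 has size 3.
Step 3 — with total size 6, 3 blocks, and largest block 3, the block sizes (in nonincreasing order) are [3, 2, 1].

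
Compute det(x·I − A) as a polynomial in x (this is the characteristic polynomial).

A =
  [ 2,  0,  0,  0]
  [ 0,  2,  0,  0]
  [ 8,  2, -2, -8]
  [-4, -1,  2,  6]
x^4 - 8*x^3 + 24*x^2 - 32*x + 16

Expanding det(x·I − A) (e.g. by cofactor expansion or by noting that A is similar to its Jordan form J, which has the same characteristic polynomial as A) gives
  χ_A(x) = x^4 - 8*x^3 + 24*x^2 - 32*x + 16
which factors as (x - 2)^4. The eigenvalues (with algebraic multiplicities) are λ = 2 with multiplicity 4.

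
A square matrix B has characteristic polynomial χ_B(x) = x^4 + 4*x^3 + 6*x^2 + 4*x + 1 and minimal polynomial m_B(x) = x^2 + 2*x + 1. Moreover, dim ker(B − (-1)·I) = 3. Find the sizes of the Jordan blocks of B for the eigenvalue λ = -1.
Block sizes for λ = -1: [2, 1, 1]

Step 1 — from the characteristic polynomial, algebraic multiplicity of λ = -1 is 4. From dim ker(B − (-1)·I) = 3, there are exactly 3 Jordan blocks for λ = -1.
Step 2 — from the minimal polynomial, the factor (x + 1)^2 tells us the largest block for λ = -1 has size 2.
Step 3 — with total size 4, 3 blocks, and largest block 2, the block sizes (in nonincreasing order) are [2, 1, 1].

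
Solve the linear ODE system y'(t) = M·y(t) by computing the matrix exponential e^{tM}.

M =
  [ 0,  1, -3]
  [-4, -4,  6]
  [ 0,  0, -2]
e^{tM} =
  [2*t*exp(-2*t) + exp(-2*t), t*exp(-2*t), -3*t*exp(-2*t)]
  [-4*t*exp(-2*t), -2*t*exp(-2*t) + exp(-2*t), 6*t*exp(-2*t)]
  [0, 0, exp(-2*t)]

Strategy: write M = P · J · P⁻¹ where J is a Jordan canonical form, so e^{tM} = P · e^{tJ} · P⁻¹, and e^{tJ} can be computed block-by-block.

M has Jordan form
J =
  [-2,  1,  0]
  [ 0, -2,  0]
  [ 0,  0, -2]
(up to reordering of blocks).

Per-block formulas:
  For a 2×2 Jordan block J_2(-2): exp(t · J_2(-2)) = e^(-2t)·(I + t·N), where N is the 2×2 nilpotent shift.
  For a 1×1 block at λ = -2: exp(t · [-2]) = [e^(-2t)].

After assembling e^{tJ} and conjugating by P, we get:

e^{tM} =
  [2*t*exp(-2*t) + exp(-2*t), t*exp(-2*t), -3*t*exp(-2*t)]
  [-4*t*exp(-2*t), -2*t*exp(-2*t) + exp(-2*t), 6*t*exp(-2*t)]
  [0, 0, exp(-2*t)]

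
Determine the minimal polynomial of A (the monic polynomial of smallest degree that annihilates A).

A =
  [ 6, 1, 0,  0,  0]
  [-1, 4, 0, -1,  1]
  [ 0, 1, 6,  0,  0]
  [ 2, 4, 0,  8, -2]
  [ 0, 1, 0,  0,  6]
x^3 - 18*x^2 + 108*x - 216

The characteristic polynomial is χ_A(x) = (x - 6)^5, so the eigenvalues are known. The minimal polynomial is
  m_A(x) = Π_λ (x − λ)^{k_λ}
where k_λ is the size of the *largest* Jordan block for λ (equivalently, the smallest k with (A − λI)^k v = 0 for every generalised eigenvector v of λ).

  λ = 6: largest Jordan block has size 3, contributing (x − 6)^3

So m_A(x) = (x - 6)^3 = x^3 - 18*x^2 + 108*x - 216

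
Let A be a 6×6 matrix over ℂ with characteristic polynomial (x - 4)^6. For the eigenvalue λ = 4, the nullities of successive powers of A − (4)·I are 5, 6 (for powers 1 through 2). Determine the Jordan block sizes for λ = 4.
Block sizes for λ = 4: [2, 1, 1, 1, 1]

From the dimensions of kernels of powers, the number of Jordan blocks of size at least j is d_j − d_{j−1} where d_j = dim ker(N^j) (with d_0 = 0). Computing the differences gives [5, 1].
The number of blocks of size exactly k is (#blocks of size ≥ k) − (#blocks of size ≥ k + 1), so the partition is: 4 block(s) of size 1, 1 block(s) of size 2.
In nonincreasing order the block sizes are [2, 1, 1, 1, 1].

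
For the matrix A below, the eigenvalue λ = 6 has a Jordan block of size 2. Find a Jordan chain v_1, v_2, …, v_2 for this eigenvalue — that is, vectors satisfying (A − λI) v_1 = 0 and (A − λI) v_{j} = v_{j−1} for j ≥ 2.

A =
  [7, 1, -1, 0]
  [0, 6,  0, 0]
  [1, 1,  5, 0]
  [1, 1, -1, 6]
A Jordan chain for λ = 6 of length 2:
v_1 = (1, 0, 1, 1)ᵀ
v_2 = (1, 0, 0, 0)ᵀ

Let N = A − (6)·I. We want v_2 with N^2 v_2 = 0 but N^1 v_2 ≠ 0; then v_{j-1} := N · v_j for j = 2, …, 2.

Pick v_2 = (1, 0, 0, 0)ᵀ.
Then v_1 = N · v_2 = (1, 0, 1, 1)ᵀ.

Sanity check: (A − (6)·I) v_1 = (0, 0, 0, 0)ᵀ = 0. ✓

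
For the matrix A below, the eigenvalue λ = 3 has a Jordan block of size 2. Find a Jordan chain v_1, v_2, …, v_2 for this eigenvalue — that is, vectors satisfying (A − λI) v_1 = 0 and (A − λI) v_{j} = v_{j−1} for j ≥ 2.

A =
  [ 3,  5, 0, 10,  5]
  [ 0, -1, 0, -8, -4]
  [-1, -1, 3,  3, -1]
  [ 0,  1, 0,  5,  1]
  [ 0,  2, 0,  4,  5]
A Jordan chain for λ = 3 of length 2:
v_1 = (0, 0, -1, 0, 0)ᵀ
v_2 = (1, 0, 0, 0, 0)ᵀ

Let N = A − (3)·I. We want v_2 with N^2 v_2 = 0 but N^1 v_2 ≠ 0; then v_{j-1} := N · v_j for j = 2, …, 2.

Pick v_2 = (1, 0, 0, 0, 0)ᵀ.
Then v_1 = N · v_2 = (0, 0, -1, 0, 0)ᵀ.

Sanity check: (A − (3)·I) v_1 = (0, 0, 0, 0, 0)ᵀ = 0. ✓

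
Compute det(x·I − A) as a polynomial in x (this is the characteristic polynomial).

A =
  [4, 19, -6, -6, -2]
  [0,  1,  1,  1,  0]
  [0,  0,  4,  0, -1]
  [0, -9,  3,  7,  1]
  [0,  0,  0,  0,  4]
x^5 - 20*x^4 + 160*x^3 - 640*x^2 + 1280*x - 1024

Expanding det(x·I − A) (e.g. by cofactor expansion or by noting that A is similar to its Jordan form J, which has the same characteristic polynomial as A) gives
  χ_A(x) = x^5 - 20*x^4 + 160*x^3 - 640*x^2 + 1280*x - 1024
which factors as (x - 4)^5. The eigenvalues (with algebraic multiplicities) are λ = 4 with multiplicity 5.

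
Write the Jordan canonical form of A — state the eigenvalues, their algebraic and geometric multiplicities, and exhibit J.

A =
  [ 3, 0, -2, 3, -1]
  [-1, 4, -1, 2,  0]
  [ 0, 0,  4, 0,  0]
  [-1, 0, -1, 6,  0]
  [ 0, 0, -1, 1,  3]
J_3(4) ⊕ J_1(4) ⊕ J_1(4)

The characteristic polynomial is
  det(x·I − A) = x^5 - 20*x^4 + 160*x^3 - 640*x^2 + 1280*x - 1024 = (x - 4)^5

Eigenvalues and multiplicities (the geometric multiplicity of λ is n − rank(A − λI), which equals the number of Jordan blocks for λ):
  λ = 4: algebraic multiplicity = 5, geometric multiplicity = 3

Determining the block sizes for each eigenvalue:
  λ = 4: with am = 5 and gm = 3, the partition is not yet determined (e.g. several partitions of 5 into 3 parts exist). Let N = A − (4)·I. Computing rank(N^1) = 2, rank(N^2) = 1, rank(N^3) = 0; the number of blocks of size ≥ j is rank(N^{j−1}) − rank(N^j), giving [3, 1, 1]. So we have 1 block(s) of size 3, 2 block(s) of size 1 → block sizes [3, 1, 1]

Assembling the blocks gives a Jordan form
J =
  [4, 1, 0, 0, 0]
  [0, 4, 1, 0, 0]
  [0, 0, 4, 0, 0]
  [0, 0, 0, 4, 0]
  [0, 0, 0, 0, 4]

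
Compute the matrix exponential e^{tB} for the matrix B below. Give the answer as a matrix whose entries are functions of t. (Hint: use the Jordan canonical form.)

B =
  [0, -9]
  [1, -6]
e^{tB} =
  [3*t*exp(-3*t) + exp(-3*t), -9*t*exp(-3*t)]
  [t*exp(-3*t), -3*t*exp(-3*t) + exp(-3*t)]

Strategy: write B = P · J · P⁻¹ where J is a Jordan canonical form, so e^{tB} = P · e^{tJ} · P⁻¹, and e^{tJ} can be computed block-by-block.

B has Jordan form
J =
  [-3,  1]
  [ 0, -3]
(up to reordering of blocks).

Per-block formulas:
  For a 2×2 Jordan block J_2(-3): exp(t · J_2(-3)) = e^(-3t)·(I + t·N), where N is the 2×2 nilpotent shift.

After assembling e^{tJ} and conjugating by P, we get:

e^{tB} =
  [3*t*exp(-3*t) + exp(-3*t), -9*t*exp(-3*t)]
  [t*exp(-3*t), -3*t*exp(-3*t) + exp(-3*t)]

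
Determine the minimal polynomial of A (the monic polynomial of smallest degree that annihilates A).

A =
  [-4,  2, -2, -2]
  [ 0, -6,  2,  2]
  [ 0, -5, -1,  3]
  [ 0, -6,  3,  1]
x^4 + 10*x^3 + 36*x^2 + 56*x + 32

The characteristic polynomial is χ_A(x) = (x + 2)^3*(x + 4), so the eigenvalues are known. The minimal polynomial is
  m_A(x) = Π_λ (x − λ)^{k_λ}
where k_λ is the size of the *largest* Jordan block for λ (equivalently, the smallest k with (A − λI)^k v = 0 for every generalised eigenvector v of λ).

  λ = -4: largest Jordan block has size 1, contributing (x + 4)
  λ = -2: largest Jordan block has size 3, contributing (x + 2)^3

So m_A(x) = (x + 2)^3*(x + 4) = x^4 + 10*x^3 + 36*x^2 + 56*x + 32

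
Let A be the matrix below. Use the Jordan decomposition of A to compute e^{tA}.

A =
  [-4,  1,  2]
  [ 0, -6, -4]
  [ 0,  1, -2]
e^{tA} =
  [exp(-4*t), t*exp(-4*t), 2*t*exp(-4*t)]
  [0, -2*t*exp(-4*t) + exp(-4*t), -4*t*exp(-4*t)]
  [0, t*exp(-4*t), 2*t*exp(-4*t) + exp(-4*t)]

Strategy: write A = P · J · P⁻¹ where J is a Jordan canonical form, so e^{tA} = P · e^{tJ} · P⁻¹, and e^{tJ} can be computed block-by-block.

A has Jordan form
J =
  [-4,  1,  0]
  [ 0, -4,  0]
  [ 0,  0, -4]
(up to reordering of blocks).

Per-block formulas:
  For a 1×1 block at λ = -4: exp(t · [-4]) = [e^(-4t)].
  For a 2×2 Jordan block J_2(-4): exp(t · J_2(-4)) = e^(-4t)·(I + t·N), where N is the 2×2 nilpotent shift.

After assembling e^{tJ} and conjugating by P, we get:

e^{tA} =
  [exp(-4*t), t*exp(-4*t), 2*t*exp(-4*t)]
  [0, -2*t*exp(-4*t) + exp(-4*t), -4*t*exp(-4*t)]
  [0, t*exp(-4*t), 2*t*exp(-4*t) + exp(-4*t)]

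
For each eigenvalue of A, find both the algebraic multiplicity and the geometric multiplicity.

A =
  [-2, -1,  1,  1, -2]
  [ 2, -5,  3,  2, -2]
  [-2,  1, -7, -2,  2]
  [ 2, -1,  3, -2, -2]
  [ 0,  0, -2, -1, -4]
λ = -4: alg = 5, geom = 3

Step 1 — factor the characteristic polynomial to read off the algebraic multiplicities:
  χ_A(x) = (x + 4)^5

Step 2 — compute geometric multiplicities via the rank-nullity identity g(λ) = n − rank(A − λI):
  rank(A − (-4)·I) = 2, so dim ker(A − (-4)·I) = n − 2 = 3

Summary:
  λ = -4: algebraic multiplicity = 5, geometric multiplicity = 3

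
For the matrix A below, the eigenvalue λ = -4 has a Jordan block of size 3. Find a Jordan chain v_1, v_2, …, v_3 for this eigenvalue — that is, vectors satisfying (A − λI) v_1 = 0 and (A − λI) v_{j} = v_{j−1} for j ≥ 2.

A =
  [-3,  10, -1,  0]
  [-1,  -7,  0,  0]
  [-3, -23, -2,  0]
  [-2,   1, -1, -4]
A Jordan chain for λ = -4 of length 3:
v_1 = (-6, 2, 14, 0)ᵀ
v_2 = (1, -1, -3, -2)ᵀ
v_3 = (1, 0, 0, 0)ᵀ

Let N = A − (-4)·I. We want v_3 with N^3 v_3 = 0 but N^2 v_3 ≠ 0; then v_{j-1} := N · v_j for j = 3, …, 2.

Pick v_3 = (1, 0, 0, 0)ᵀ.
Then v_2 = N · v_3 = (1, -1, -3, -2)ᵀ.
Then v_1 = N · v_2 = (-6, 2, 14, 0)ᵀ.

Sanity check: (A − (-4)·I) v_1 = (0, 0, 0, 0)ᵀ = 0. ✓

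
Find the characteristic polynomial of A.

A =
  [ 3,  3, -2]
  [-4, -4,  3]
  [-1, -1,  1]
x^3

Expanding det(x·I − A) (e.g. by cofactor expansion or by noting that A is similar to its Jordan form J, which has the same characteristic polynomial as A) gives
  χ_A(x) = x^3
which factors as x^3. The eigenvalues (with algebraic multiplicities) are λ = 0 with multiplicity 3.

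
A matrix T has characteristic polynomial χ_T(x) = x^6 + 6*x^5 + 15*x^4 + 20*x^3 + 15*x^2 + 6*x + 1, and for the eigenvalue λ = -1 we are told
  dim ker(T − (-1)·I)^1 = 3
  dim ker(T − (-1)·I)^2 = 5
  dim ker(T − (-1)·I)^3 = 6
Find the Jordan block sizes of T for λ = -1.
Block sizes for λ = -1: [3, 2, 1]

From the dimensions of kernels of powers, the number of Jordan blocks of size at least j is d_j − d_{j−1} where d_j = dim ker(N^j) (with d_0 = 0). Computing the differences gives [3, 2, 1].
The number of blocks of size exactly k is (#blocks of size ≥ k) − (#blocks of size ≥ k + 1), so the partition is: 1 block(s) of size 1, 1 block(s) of size 2, 1 block(s) of size 3.
In nonincreasing order the block sizes are [3, 2, 1].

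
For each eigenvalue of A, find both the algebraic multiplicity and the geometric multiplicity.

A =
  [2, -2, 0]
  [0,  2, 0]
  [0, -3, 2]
λ = 2: alg = 3, geom = 2

Step 1 — factor the characteristic polynomial to read off the algebraic multiplicities:
  χ_A(x) = (x - 2)^3

Step 2 — compute geometric multiplicities via the rank-nullity identity g(λ) = n − rank(A − λI):
  rank(A − (2)·I) = 1, so dim ker(A − (2)·I) = n − 1 = 2

Summary:
  λ = 2: algebraic multiplicity = 3, geometric multiplicity = 2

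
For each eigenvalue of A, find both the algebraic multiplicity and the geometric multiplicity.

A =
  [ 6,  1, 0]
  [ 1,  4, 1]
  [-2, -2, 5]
λ = 5: alg = 3, geom = 1

Step 1 — factor the characteristic polynomial to read off the algebraic multiplicities:
  χ_A(x) = (x - 5)^3

Step 2 — compute geometric multiplicities via the rank-nullity identity g(λ) = n − rank(A − λI):
  rank(A − (5)·I) = 2, so dim ker(A − (5)·I) = n − 2 = 1

Summary:
  λ = 5: algebraic multiplicity = 3, geometric multiplicity = 1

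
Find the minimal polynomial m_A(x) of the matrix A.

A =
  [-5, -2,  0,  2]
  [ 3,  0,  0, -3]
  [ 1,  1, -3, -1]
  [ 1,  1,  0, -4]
x^2 + 6*x + 9

The characteristic polynomial is χ_A(x) = (x + 3)^4, so the eigenvalues are known. The minimal polynomial is
  m_A(x) = Π_λ (x − λ)^{k_λ}
where k_λ is the size of the *largest* Jordan block for λ (equivalently, the smallest k with (A − λI)^k v = 0 for every generalised eigenvector v of λ).

  λ = -3: largest Jordan block has size 2, contributing (x + 3)^2

So m_A(x) = (x + 3)^2 = x^2 + 6*x + 9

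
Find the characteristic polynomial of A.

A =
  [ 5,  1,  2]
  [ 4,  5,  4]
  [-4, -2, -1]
x^3 - 9*x^2 + 27*x - 27

Expanding det(x·I − A) (e.g. by cofactor expansion or by noting that A is similar to its Jordan form J, which has the same characteristic polynomial as A) gives
  χ_A(x) = x^3 - 9*x^2 + 27*x - 27
which factors as (x - 3)^3. The eigenvalues (with algebraic multiplicities) are λ = 3 with multiplicity 3.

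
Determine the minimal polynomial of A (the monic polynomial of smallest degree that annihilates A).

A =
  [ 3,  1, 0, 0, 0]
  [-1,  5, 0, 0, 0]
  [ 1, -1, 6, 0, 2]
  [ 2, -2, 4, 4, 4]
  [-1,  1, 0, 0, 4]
x^3 - 14*x^2 + 64*x - 96

The characteristic polynomial is χ_A(x) = (x - 6)*(x - 4)^4, so the eigenvalues are known. The minimal polynomial is
  m_A(x) = Π_λ (x − λ)^{k_λ}
where k_λ is the size of the *largest* Jordan block for λ (equivalently, the smallest k with (A − λI)^k v = 0 for every generalised eigenvector v of λ).

  λ = 4: largest Jordan block has size 2, contributing (x − 4)^2
  λ = 6: largest Jordan block has size 1, contributing (x − 6)

So m_A(x) = (x - 6)*(x - 4)^2 = x^3 - 14*x^2 + 64*x - 96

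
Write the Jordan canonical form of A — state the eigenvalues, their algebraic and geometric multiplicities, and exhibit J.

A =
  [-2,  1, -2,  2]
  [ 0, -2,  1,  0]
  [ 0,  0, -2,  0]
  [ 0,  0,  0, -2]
J_3(-2) ⊕ J_1(-2)

The characteristic polynomial is
  det(x·I − A) = x^4 + 8*x^3 + 24*x^2 + 32*x + 16 = (x + 2)^4

Eigenvalues and multiplicities (the geometric multiplicity of λ is n − rank(A − λI), which equals the number of Jordan blocks for λ):
  λ = -2: algebraic multiplicity = 4, geometric multiplicity = 2

Determining the block sizes for each eigenvalue:
  λ = -2: with am = 4 and gm = 2, the partition is not yet determined (e.g. several partitions of 4 into 2 parts exist). Let N = A − (-2)·I. Computing rank(N^1) = 2, rank(N^2) = 1, rank(N^3) = 0; the number of blocks of size ≥ j is rank(N^{j−1}) − rank(N^j), giving [2, 1, 1]. So we have 1 block(s) of size 3, 1 block(s) of size 1 → block sizes [3, 1]

Assembling the blocks gives a Jordan form
J =
  [-2,  1,  0,  0]
  [ 0, -2,  1,  0]
  [ 0,  0, -2,  0]
  [ 0,  0,  0, -2]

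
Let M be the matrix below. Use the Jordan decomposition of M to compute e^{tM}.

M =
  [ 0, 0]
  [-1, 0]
e^{tM} =
  [1, 0]
  [-t, 1]

Strategy: write M = P · J · P⁻¹ where J is a Jordan canonical form, so e^{tM} = P · e^{tJ} · P⁻¹, and e^{tJ} can be computed block-by-block.

M has Jordan form
J =
  [0, 1]
  [0, 0]
(up to reordering of blocks).

Per-block formulas:
  For a 2×2 Jordan block J_2(0): exp(t · J_2(0)) = e^(0t)·(I + t·N), where N is the 2×2 nilpotent shift.

After assembling e^{tJ} and conjugating by P, we get:

e^{tM} =
  [1, 0]
  [-t, 1]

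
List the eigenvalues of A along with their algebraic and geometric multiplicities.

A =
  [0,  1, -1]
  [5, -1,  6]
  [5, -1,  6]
λ = 0: alg = 2, geom = 1; λ = 5: alg = 1, geom = 1

Step 1 — factor the characteristic polynomial to read off the algebraic multiplicities:
  χ_A(x) = x^2*(x - 5)

Step 2 — compute geometric multiplicities via the rank-nullity identity g(λ) = n − rank(A − λI):
  rank(A − (0)·I) = 2, so dim ker(A − (0)·I) = n − 2 = 1
  rank(A − (5)·I) = 2, so dim ker(A − (5)·I) = n − 2 = 1

Summary:
  λ = 0: algebraic multiplicity = 2, geometric multiplicity = 1
  λ = 5: algebraic multiplicity = 1, geometric multiplicity = 1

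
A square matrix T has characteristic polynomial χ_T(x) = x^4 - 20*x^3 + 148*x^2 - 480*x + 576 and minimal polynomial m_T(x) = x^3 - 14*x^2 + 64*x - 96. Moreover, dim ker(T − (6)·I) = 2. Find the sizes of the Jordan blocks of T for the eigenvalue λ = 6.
Block sizes for λ = 6: [1, 1]

Step 1 — from the characteristic polynomial, algebraic multiplicity of λ = 6 is 2. From dim ker(T − (6)·I) = 2, there are exactly 2 Jordan blocks for λ = 6.
Step 2 — from the minimal polynomial, the factor (x − 6) tells us the largest block for λ = 6 has size 1.
Step 3 — with total size 2, 2 blocks, and largest block 1, the block sizes (in nonincreasing order) are [1, 1].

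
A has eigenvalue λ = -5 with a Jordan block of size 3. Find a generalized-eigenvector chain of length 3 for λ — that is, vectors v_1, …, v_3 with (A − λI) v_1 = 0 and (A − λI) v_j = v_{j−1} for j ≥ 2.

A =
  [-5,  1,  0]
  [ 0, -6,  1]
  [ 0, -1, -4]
A Jordan chain for λ = -5 of length 3:
v_1 = (-1, 0, 0)ᵀ
v_2 = (1, -1, -1)ᵀ
v_3 = (0, 1, 0)ᵀ

Let N = A − (-5)·I. We want v_3 with N^3 v_3 = 0 but N^2 v_3 ≠ 0; then v_{j-1} := N · v_j for j = 3, …, 2.

Pick v_3 = (0, 1, 0)ᵀ.
Then v_2 = N · v_3 = (1, -1, -1)ᵀ.
Then v_1 = N · v_2 = (-1, 0, 0)ᵀ.

Sanity check: (A − (-5)·I) v_1 = (0, 0, 0)ᵀ = 0. ✓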